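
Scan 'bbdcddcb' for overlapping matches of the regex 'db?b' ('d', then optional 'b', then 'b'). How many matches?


Pattern: db?b means 'd', then optional 'b', then 'b'.
Scanning 'bbdcddcb' position-by-position:
  Pos 0: window 'bbd' -> no
  Pos 1: window 'bdc' -> no
  Pos 2: window 'dcd' -> no
  Pos 3: window 'cdd' -> no
  Pos 4: window 'ddc' -> no
  Pos 5: window 'dcb' -> no
  Pos 6: window 'cb' -> no
  Pos 7: window 'b' -> no
Total matches: 0

0


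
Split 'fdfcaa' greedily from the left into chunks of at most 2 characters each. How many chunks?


'fdfcaa' has 6 characters.
Chunking with max size 2:
  Chunk 1: 'fd' (positions 0-1)
  Chunk 2: 'fc' (positions 2-3)
  Chunk 3: 'aa' (positions 4-5)
Total chunks: ceil(6 / 2) = 3

3


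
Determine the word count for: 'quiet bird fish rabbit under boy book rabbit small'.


Counting words by splitting on spaces:
  Word 1: 'quiet'
  Word 2: 'bird'
  Word 3: 'fish'
  Word 4: 'rabbit'
  Word 5: 'under'
  Word 6: 'boy'
  Word 7: 'book'
  Word 8: 'rabbit'
  Word 9: 'small'
Total words: 9

9


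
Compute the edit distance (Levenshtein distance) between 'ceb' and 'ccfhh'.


Building DP table for s1='ceb' (len 3) and s2='ccfhh' (len 5):
       c  c  f  h  h
    0  1  2  3  4  5
  c 1  0  1  2  3  4
  e 2  1  1  2  3  4
  b 3  2  2  2  3  4
Edit distance = dp[3][5] = 4

4


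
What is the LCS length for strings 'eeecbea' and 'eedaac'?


DP table for LCS of 'eeecbea' and 'eedaac':
       e  e  d  a  a  c
    0  0  0  0  0  0  0
  e 0  1  1  1  1  1  1
  e 0  1  2  2  2  2  2
  e 0  1  2  2  2  2  2
  c 0  1  2  2  2  2  3
  b 0  1  2  2  2  2  3
  e 0  1  2  2  2  2  3
  a 0  1  2  2  3  3  3
LCS: 'eec'
LCS length = 3

3


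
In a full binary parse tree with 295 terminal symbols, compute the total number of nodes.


Leaf nodes (terminals): 295
Internal nodes = n - 1 = 295 - 1 = 294
Total = leaves + internal = 295 + 294 = 589

589


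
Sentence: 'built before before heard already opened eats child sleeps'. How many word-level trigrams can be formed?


Word trigrams from [9] words:
  Trigram 1: (built before before)
  Trigram 2: (before before heard)
  Trigram 3: (before heard already)
  Trigram 4: (heard already opened)
  Trigram 5: (already opened eats)
  Trigram 6: (opened eats child)
  Trigram 7: (eats child sleeps)
Total word trigrams: 9 - 2 = 7

7


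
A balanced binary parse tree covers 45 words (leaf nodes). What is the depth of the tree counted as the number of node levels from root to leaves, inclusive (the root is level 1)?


In a balanced binary tree with n leaves the deepest leaf is ceil(log2(n)) edges below the root,
so counting node levels inclusive of root and leaves gives ceil(log2(n)) + 1 levels.
log2(45) = 5.4919
ceil(5.4919) = 6
levels = 6 + 1 = 7

7


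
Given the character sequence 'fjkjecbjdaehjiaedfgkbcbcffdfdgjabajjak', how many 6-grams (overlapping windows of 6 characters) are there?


String 'fjkjecbjdaehjiaedfgkbcbcffdfdgjabajjak' has length L = 38.
Number of overlapping n-grams = L - n + 1
Substituting: 38 - 6 + 1 = 33

33


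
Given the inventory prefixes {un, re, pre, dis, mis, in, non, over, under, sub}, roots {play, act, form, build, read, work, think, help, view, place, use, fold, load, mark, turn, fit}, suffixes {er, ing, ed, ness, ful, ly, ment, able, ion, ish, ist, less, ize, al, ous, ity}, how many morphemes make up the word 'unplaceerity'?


Segmenting 'unplaceerity' against the inventory:
  'un' -> prefix (morpheme 1)
  'place' -> root (morpheme 2)
  'er' -> suffix (morpheme 3)
  'ity' -> suffix (morpheme 4)
Total morphemes: 4

4


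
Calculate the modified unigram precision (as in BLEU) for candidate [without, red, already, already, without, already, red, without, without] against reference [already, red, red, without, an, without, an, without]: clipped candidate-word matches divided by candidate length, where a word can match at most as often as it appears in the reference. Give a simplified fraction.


Reference word counts: {'already': 1, 'an': 2, 'red': 2, 'without': 3}
Checking each candidate word (with clipping):
  'without' -> in reference (ref count 3, used 1/3) -> match (matches: 1)
  'red' -> in reference (ref count 2, used 1/2) -> match (matches: 2)
  'already' -> in reference (ref count 1, used 1/1) -> match (matches: 3)
  'already' -> ref count 1 already used up (1/1) -> clipped, no match (matches: 3)
  'without' -> in reference (ref count 3, used 2/3) -> match (matches: 4)
  'already' -> ref count 1 already used up (1/1) -> clipped, no match (matches: 4)
  'red' -> in reference (ref count 2, used 2/2) -> match (matches: 5)
  'without' -> in reference (ref count 3, used 3/3) -> match (matches: 6)
  'without' -> ref count 3 already used up (3/3) -> clipped, no match (matches: 6)
Clipped matches: 6, Candidate length: 9
Precision = 6/9 = 2/3

2/3


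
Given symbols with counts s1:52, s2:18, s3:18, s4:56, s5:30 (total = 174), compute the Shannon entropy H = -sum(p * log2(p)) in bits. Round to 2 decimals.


Computing entropy H = -sum(p_i * log2(p_i)):
  s1: p = 52/174 = 0.2989, -p*log2(p) = 0.5207
  s2: p = 18/174 = 0.1034, -p*log2(p) = 0.3386
  s3: p = 18/174 = 0.1034, -p*log2(p) = 0.3386
  s4: p = 56/174 = 0.3218, -p*log2(p) = 0.5264
  s5: p = 30/174 = 0.1724, -p*log2(p) = 0.4373
H = sum of terms = 2.1616
Rounded to 2 decimals: 2.16

2.16


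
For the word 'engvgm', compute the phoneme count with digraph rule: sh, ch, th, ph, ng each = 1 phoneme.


Parsing 'engvgm' greedily, digraphs first:
  'e' -> vowel phoneme (phonemes so far: 1)
  'ng' -> digraph (1 consonant phoneme) (phonemes so far: 2)
  'v' -> consonant phoneme (phonemes so far: 3)
  'g' -> consonant phoneme (phonemes so far: 4)
  'm' -> consonant phoneme (phonemes so far: 5)
Total phonemes: 5

5


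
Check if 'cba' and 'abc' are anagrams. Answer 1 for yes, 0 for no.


Sort characters of 'cba': 'abc'
Sort characters of 'abc': 'abc'
Sorted forms match -> they ARE anagrams
Result: 1

1


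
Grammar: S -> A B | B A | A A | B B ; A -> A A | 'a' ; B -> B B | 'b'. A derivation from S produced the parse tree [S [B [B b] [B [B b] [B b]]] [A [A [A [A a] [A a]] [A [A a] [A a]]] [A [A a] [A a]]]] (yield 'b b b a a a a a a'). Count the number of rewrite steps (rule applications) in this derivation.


Every bracketed nonterminal node [X ...] in the tree is produced by exactly one rule application.
Reading the tree off as a leftmost derivation:
  Step 1: S  =>  B A   (applied S -> B A)
  Step 2: B A  =>  B B A   (applied B -> B B)
  Step 3: B B A  =>  b B A   (applied B -> b)
  Step 4: b B A  =>  b B B A   (applied B -> B B)
  Step 5: b B B A  =>  b b B A   (applied B -> b)
  Step 6: b b B A  =>  b b b A   (applied B -> b)
  Step 7: b b b A  =>  b b b A A   (applied A -> A A)
  Step 8: b b b A A  =>  b b b A A A   (applied A -> A A)
  Step 9: b b b A A A  =>  b b b A A A A   (applied A -> A A)
  Step 10: b b b A A A A  =>  b b b a A A A   (applied A -> a)
  Step 11: b b b a A A A  =>  b b b a a A A   (applied A -> a)
  Step 12: b b b a a A A  =>  b b b a a A A A   (applied A -> A A)
  Step 13: b b b a a A A A  =>  b b b a a a A A   (applied A -> a)
  Step 14: b b b a a a A A  =>  b b b a a a a A   (applied A -> a)
  Step 15: b b b a a a a A  =>  b b b a a a a A A   (applied A -> A A)
  Step 16: b b b a a a a A A  =>  b b b a a a a a A   (applied A -> a)
  Step 17: b b b a a a a a A  =>  b b b a a a a a a   (applied A -> a)
Final yield: b b b a a a a a a
Total rewrite steps: 17

17


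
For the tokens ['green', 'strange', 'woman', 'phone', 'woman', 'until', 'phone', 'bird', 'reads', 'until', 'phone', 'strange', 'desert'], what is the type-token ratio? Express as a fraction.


Tokens: 13
Unique types: ('bird', 'desert', 'green', 'phone', 'reads', 'strange', 'until', 'woman') = 8
TTR = 8/13
Already in lowest terms.

8/13


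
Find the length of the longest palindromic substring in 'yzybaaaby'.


Scanning 'yzybaaaby' for palindromic substrings.
Substring at positions 2-8: 'ybaaaby'.
Check: reverse('ybaaaby') = 'ybaaaby' -> palindrome confirmed.
Neighbouring characters ('z' / '-') break symmetry, so it cannot extend further.
No longer palindromic substring exists; longest length = 7

7


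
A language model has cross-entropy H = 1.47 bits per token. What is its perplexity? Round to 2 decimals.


Perplexity formula: PP = 2^H
H = 1.47
PP = 2^1.47
Decompose: 2^1.47 = 2^1 * 2^0.47
2^1 = 2, 2^0.47 ~ 1.3851095
PP ~ 2 * 1.3851095 = 2.7702190
Rounded to 2 decimals: 2.77

2.77


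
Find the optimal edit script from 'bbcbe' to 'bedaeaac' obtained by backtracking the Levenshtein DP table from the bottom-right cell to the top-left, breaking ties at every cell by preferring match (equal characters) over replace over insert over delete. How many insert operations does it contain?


Edit distance = 6. Backtracking from cell (5, 8) with preference match > replace > insert > delete,
then listing the resulting alignment 'bbcbe' -> 'bedaeaac' left to right:
  Step 1: keep 'b'
  Step 2: replace b->e
  Step 3: replace c->d
  Step 4: replace b->a
  Step 5: keep 'e'
  Step 6: insert 'a' [insertion #1]
  Step 7: insert 'a' [insertion #2]
  Step 8: insert 'c' [insertion #3]
Total insertions: 3

3


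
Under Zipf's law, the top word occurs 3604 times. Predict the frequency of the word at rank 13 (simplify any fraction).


Zipf's law: freq(rank) = f1 / rank
f1 = 3604, rank = 13
freq = 3604 / 13
GCD(3604, 13) = 1
Simplified: 3604/13

3604/13


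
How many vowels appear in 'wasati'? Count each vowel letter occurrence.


Scanning each character of 'wasati':
  Position 1: 'w' -> consonant (running count: 0)
  Position 2: 'a' -> vowel (running count: 1)
  Position 3: 's' -> consonant (running count: 1)
  Position 4: 'a' -> vowel (running count: 2)
  Position 5: 't' -> consonant (running count: 2)
  Position 6: 'i' -> vowel (running count: 3)
Total vowels: 3

3


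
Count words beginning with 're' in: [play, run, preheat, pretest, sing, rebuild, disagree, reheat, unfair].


Checking each word for prefix 're':
  'play' -> no (count: 0)
  'run' -> no (count: 0)
  'preheat' -> no (count: 0)
  'pretest' -> no (count: 0)
  'sing' -> no (count: 0)
  'rebuild' -> YES, starts with 're' (count: 1)
  'disagree' -> no (count: 1)
  'reheat' -> YES, starts with 're' (count: 2)
  'unfair' -> no (count: 2)
Total with prefix 're': 2

2


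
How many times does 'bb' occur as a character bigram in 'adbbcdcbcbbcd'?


Scanning 'adbbcdcbcbbcd' for bigram 'bb':
  Position 0: 'ad' -> no
  Position 1: 'db' -> no
  Position 2: 'bb' -> MATCH
  Position 3: 'bc' -> no
  Position 4: 'cd' -> no
  Position 5: 'dc' -> no
  Position 6: 'cb' -> no
  Position 7: 'bc' -> no
  Position 8: 'cb' -> no
  Position 9: 'bb' -> MATCH
  Position 10: 'bc' -> no
  Position 11: 'cd' -> no
Total matches: 2

2


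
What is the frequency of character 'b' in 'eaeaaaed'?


Scanning 'eaeaaaed' for 'b':
  No matches found.
Total occurrences of 'b': 0

0


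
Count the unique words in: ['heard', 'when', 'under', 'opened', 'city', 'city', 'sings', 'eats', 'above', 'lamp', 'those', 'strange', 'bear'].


Listing all tokens and tracking unique types:
  Token 1: 'heard' -> NEW (unique so far: 1)
  Token 2: 'when' -> NEW (unique so far: 2)
  Token 3: 'under' -> NEW (unique so far: 3)
  Token 4: 'opened' -> NEW (unique so far: 4)
  Token 5: 'city' -> NEW (unique so far: 5)
  Token 6: 'city' -> duplicate (unique so far: 5)
  Token 7: 'sings' -> NEW (unique so far: 6)
  Token 8: 'eats' -> NEW (unique so far: 7)
  Token 9: 'above' -> NEW (unique so far: 8)
  Token 10: 'lamp' -> NEW (unique so far: 9)
  Token 11: 'those' -> NEW (unique so far: 10)
  Token 12: 'strange' -> NEW (unique so far: 11)
  Token 13: 'bear' -> NEW (unique so far: 12)
Unique types: ('above', 'bear', 'city', 'eats', 'heard', 'lamp', 'opened', 'sings', 'strange', 'those', 'under', 'when')
Vocabulary size: 12

12


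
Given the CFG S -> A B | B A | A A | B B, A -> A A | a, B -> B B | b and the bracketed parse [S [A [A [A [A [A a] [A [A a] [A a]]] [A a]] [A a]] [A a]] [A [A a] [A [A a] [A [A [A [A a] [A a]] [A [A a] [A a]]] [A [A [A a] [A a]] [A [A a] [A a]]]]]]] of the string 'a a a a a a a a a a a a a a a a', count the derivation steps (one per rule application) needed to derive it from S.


Every bracketed nonterminal node [X ...] in the tree is produced by exactly one rule application.
Reading the tree off as a leftmost derivation:
  Step 1: S  =>  A A   (applied S -> A A)
  Step 2: A A  =>  A A A   (applied A -> A A)
  Step 3: A A A  =>  A A A A   (applied A -> A A)
  Step 4: A A A A  =>  A A A A A   (applied A -> A A)
  Step 5: A A A A A  =>  A A A A A A   (applied A -> A A)
  Step 6: A A A A A A  =>  a A A A A A   (applied A -> a)
  Step 7: a A A A A A  =>  a A A A A A A   (applied A -> A A)
  Step 8: a A A A A A A  =>  a a A A A A A   (applied A -> a)
  Step 9: a a A A A A A  =>  a a a A A A A   (applied A -> a)
  Step 10: a a a A A A A  =>  a a a a A A A   (applied A -> a)
  Step 11: a a a a A A A  =>  a a a a a A A   (applied A -> a)
  Step 12: a a a a a A A  =>  a a a a a a A   (applied A -> a)
  Step 13: a a a a a a A  =>  a a a a a a A A   (applied A -> A A)
  Step 14: a a a a a a A A  =>  a a a a a a a A   (applied A -> a)
  Step 15: a a a a a a a A  =>  a a a a a a a A A   (applied A -> A A)
  Step 16: a a a a a a a A A  =>  a a a a a a a a A   (applied A -> a)
  Step 17: a a a a a a a a A  =>  a a a a a a a a A A   (applied A -> A A)
  Step 18: a a a a a a a a A A  =>  a a a a a a a a A A A   (applied A -> A A)
  Step 19: a a a a a a a a A A A  =>  a a a a a a a a A A A A   (applied A -> A A)
  Step 20: a a a a a a a a A A A A  =>  a a a a a a a a a A A A   (applied A -> a)
  Step 21: a a a a a a a a a A A A  =>  a a a a a a a a a a A A   (applied A -> a)
  Step 22: a a a a a a a a a a A A  =>  a a a a a a a a a a A A A   (applied A -> A A)
  Step 23: a a a a a a a a a a A A A  =>  a a a a a a a a a a a A A   (applied A -> a)
  Step 24: a a a a a a a a a a a A A  =>  a a a a a a a a a a a a A   (applied A -> a)
  Step 25: a a a a a a a a a a a a A  =>  a a a a a a a a a a a a A A   (applied A -> A A)
  Step 26: a a a a a a a a a a a a A A  =>  a a a a a a a a a a a a A A A   (applied A -> A A)
  Step 27: a a a a a a a a a a a a A A A  =>  a a a a a a a a a a a a a A A   (applied A -> a)
  Step 28: a a a a a a a a a a a a a A A  =>  a a a a a a a a a a a a a a A   (applied A -> a)
  Step 29: a a a a a a a a a a a a a a A  =>  a a a a a a a a a a a a a a A A   (applied A -> A A)
  Step 30: a a a a a a a a a a a a a a A A  =>  a a a a a a a a a a a a a a a A   (applied A -> a)
  Step 31: a a a a a a a a a a a a a a a A  =>  a a a a a a a a a a a a a a a a   (applied A -> a)
Final yield: a a a a a a a a a a a a a a a a
Total rewrite steps: 31

31


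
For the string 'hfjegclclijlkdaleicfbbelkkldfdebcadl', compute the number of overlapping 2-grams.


String 'hfjegclclijlkdaleicfbbelkkldfdebcadl' has length L = 36.
Number of overlapping n-grams = L - n + 1
Substituting: 36 - 2 + 1 = 35

35


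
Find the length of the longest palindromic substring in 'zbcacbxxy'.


Scanning 'zbcacbxxy' for palindromic substrings.
Substring at positions 1-5: 'bcacb'.
Check: reverse('bcacb') = 'bcacb' -> palindrome confirmed.
Neighbouring characters ('z' / 'x') break symmetry, so it cannot extend further.
No longer palindromic substring exists; longest length = 5

5


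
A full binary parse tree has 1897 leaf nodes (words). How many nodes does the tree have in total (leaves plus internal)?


Leaf nodes (terminals): 1897
Internal nodes = n - 1 = 1897 - 1 = 1896
Total = leaves + internal = 1897 + 1896 = 3793

3793


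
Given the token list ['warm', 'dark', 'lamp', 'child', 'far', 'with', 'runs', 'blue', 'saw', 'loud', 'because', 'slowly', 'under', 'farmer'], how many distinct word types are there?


Listing all tokens and tracking unique types:
  Token 1: 'warm' -> NEW (unique so far: 1)
  Token 2: 'dark' -> NEW (unique so far: 2)
  Token 3: 'lamp' -> NEW (unique so far: 3)
  Token 4: 'child' -> NEW (unique so far: 4)
  Token 5: 'far' -> NEW (unique so far: 5)
  Token 6: 'with' -> NEW (unique so far: 6)
  Token 7: 'runs' -> NEW (unique so far: 7)
  Token 8: 'blue' -> NEW (unique so far: 8)
  Token 9: 'saw' -> NEW (unique so far: 9)
  Token 10: 'loud' -> NEW (unique so far: 10)
  Token 11: 'because' -> NEW (unique so far: 11)
  Token 12: 'slowly' -> NEW (unique so far: 12)
  Token 13: 'under' -> NEW (unique so far: 13)
  Token 14: 'farmer' -> NEW (unique so far: 14)
Unique types: ('because', 'blue', 'child', 'dark', 'far', 'farmer', 'lamp', 'loud', 'runs', 'saw', 'slowly', 'under', 'warm', 'with')
Vocabulary size: 14

14


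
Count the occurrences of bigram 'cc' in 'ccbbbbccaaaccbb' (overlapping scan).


Scanning 'ccbbbbccaaaccbb' for bigram 'cc':
  Position 0: 'cc' -> MATCH
  Position 1: 'cb' -> no
  Position 2: 'bb' -> no
  Position 3: 'bb' -> no
  Position 4: 'bb' -> no
  Position 5: 'bc' -> no
  Position 6: 'cc' -> MATCH
  Position 7: 'ca' -> no
  Position 8: 'aa' -> no
  Position 9: 'aa' -> no
  Position 10: 'ac' -> no
  Position 11: 'cc' -> MATCH
  Position 12: 'cb' -> no
  Position 13: 'bb' -> no
Total matches: 3

3


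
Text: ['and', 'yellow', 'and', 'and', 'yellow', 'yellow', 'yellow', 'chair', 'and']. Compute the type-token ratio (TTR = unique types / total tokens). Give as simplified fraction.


Tokens: 9
Unique types: ('and', 'chair', 'yellow') = 3
TTR = 3/9
Simplify: divide both by 3 -> 1/3
TTR = 1/3

1/3


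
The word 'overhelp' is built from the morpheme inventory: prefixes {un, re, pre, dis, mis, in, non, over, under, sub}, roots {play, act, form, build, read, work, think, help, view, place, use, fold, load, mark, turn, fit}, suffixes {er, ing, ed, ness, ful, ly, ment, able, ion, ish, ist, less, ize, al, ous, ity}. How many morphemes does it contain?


Segmenting 'overhelp' against the inventory:
  'over' -> prefix (morpheme 1)
  'help' -> root (morpheme 2)
Total morphemes: 2

2


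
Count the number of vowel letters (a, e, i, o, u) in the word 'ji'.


Scanning each character of 'ji':
  Position 1: 'j' -> consonant (running count: 0)
  Position 2: 'i' -> vowel (running count: 1)
Total vowels: 1

1


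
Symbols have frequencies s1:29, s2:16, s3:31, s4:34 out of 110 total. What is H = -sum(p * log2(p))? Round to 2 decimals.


Computing entropy H = -sum(p_i * log2(p_i)):
  s1: p = 29/110 = 0.2636, -p*log2(p) = 0.5071
  s2: p = 16/110 = 0.1455, -p*log2(p) = 0.4046
  s3: p = 31/110 = 0.2818, -p*log2(p) = 0.5149
  s4: p = 34/110 = 0.3091, -p*log2(p) = 0.5236
H = sum of terms = 1.9502
Rounded to 2 decimals: 1.95

1.95


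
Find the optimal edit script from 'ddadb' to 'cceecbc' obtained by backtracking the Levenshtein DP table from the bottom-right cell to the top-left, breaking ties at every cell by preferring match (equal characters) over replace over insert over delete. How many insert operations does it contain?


Edit distance = 6. Backtracking from cell (5, 7) with preference match > replace > insert > delete,
then listing the resulting alignment 'ddadb' -> 'cceecbc' left to right:
  Step 1: insert 'c' [insertion #1]
  Step 2: replace d->c
  Step 3: replace d->e
  Step 4: replace a->e
  Step 5: replace d->c
  Step 6: keep 'b'
  Step 7: insert 'c' [insertion #2]
Total insertions: 2

2


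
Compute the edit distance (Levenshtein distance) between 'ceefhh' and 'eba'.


Building DP table for s1='ceefhh' (len 6) and s2='eba' (len 3):
       e  b  a
    0  1  2  3
  c 1  1  2  3
  e 2  1  2  3
  e 3  2  2  3
  f 4  3  3  3
  h 5  4  4  4
  h 6  5  5  5
Edit distance = dp[6][3] = 5

5


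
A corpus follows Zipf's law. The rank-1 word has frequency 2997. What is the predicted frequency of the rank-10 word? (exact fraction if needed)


Zipf's law: freq(rank) = f1 / rank
f1 = 2997, rank = 10
freq = 2997 / 10
GCD(2997, 10) = 1
Simplified: 2997/10

2997/10


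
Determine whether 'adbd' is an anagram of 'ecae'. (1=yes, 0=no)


Sort characters of 'adbd': 'abdd'
Sort characters of 'ecae': 'acee'
Sorted forms differ -> they are NOT anagrams
Result: 0

0


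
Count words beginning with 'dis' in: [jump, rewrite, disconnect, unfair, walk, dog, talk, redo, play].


Checking each word for prefix 'dis':
  'jump' -> no (count: 0)
  'rewrite' -> no (count: 0)
  'disconnect' -> YES, starts with 'dis' (count: 1)
  'unfair' -> no (count: 1)
  'walk' -> no (count: 1)
  'dog' -> no (count: 1)
  'talk' -> no (count: 1)
  'redo' -> no (count: 1)
  'play' -> no (count: 1)
Total with prefix 'dis': 1

1


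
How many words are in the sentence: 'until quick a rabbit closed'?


Counting words by splitting on spaces:
  Word 1: 'until'
  Word 2: 'quick'
  Word 3: 'a'
  Word 4: 'rabbit'
  Word 5: 'closed'
Total words: 5

5


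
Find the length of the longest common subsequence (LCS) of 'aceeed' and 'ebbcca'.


DP table for LCS of 'aceeed' and 'ebbcca':
       e  b  b  c  c  a
    0  0  0  0  0  0  0
  a 0  0  0  0  0  0  1
  c 0  0  0  0  1  1  1
  e 0  1  1  1  1  1  1
  e 0  1  1  1  1  1  1
  e 0  1  1  1  1  1  1
  d 0  1  1  1  1  1  1
LCS: 'a'
LCS length = 1

1


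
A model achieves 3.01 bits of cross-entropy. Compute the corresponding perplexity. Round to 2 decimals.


Perplexity formula: PP = 2^H
H = 3.01
PP = 2^3.01
Decompose: 2^3.01 = 2^3 * 2^0.01
2^3 = 8, 2^0.01 ~ 1.0069556
PP ~ 8 * 1.0069556 = 8.0556448
Rounded to 2 decimals: 8.06

8.06


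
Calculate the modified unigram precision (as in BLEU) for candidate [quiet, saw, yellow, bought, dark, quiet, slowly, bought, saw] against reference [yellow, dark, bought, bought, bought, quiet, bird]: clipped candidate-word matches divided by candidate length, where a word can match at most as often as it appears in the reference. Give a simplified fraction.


Reference word counts: {'bird': 1, 'bought': 3, 'dark': 1, 'quiet': 1, 'yellow': 1}
Checking each candidate word (with clipping):
  'quiet' -> in reference (ref count 1, used 1/1) -> match (matches: 1)
  'saw' -> not in reference -> no match (matches: 1)
  'yellow' -> in reference (ref count 1, used 1/1) -> match (matches: 2)
  'bought' -> in reference (ref count 3, used 1/3) -> match (matches: 3)
  'dark' -> in reference (ref count 1, used 1/1) -> match (matches: 4)
  'quiet' -> ref count 1 already used up (1/1) -> clipped, no match (matches: 4)
  'slowly' -> not in reference -> no match (matches: 4)
  'bought' -> in reference (ref count 3, used 2/3) -> match (matches: 5)
  'saw' -> not in reference -> no match (matches: 5)
Clipped matches: 5, Candidate length: 9
Precision = 5/9

5/9


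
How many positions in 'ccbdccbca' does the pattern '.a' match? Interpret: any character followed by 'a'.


Pattern: .a means any character followed by 'a'.
Scanning 'ccbdccbca' position-by-position:
  Pos 0: window 'cc' -> no
  Pos 1: window 'cb' -> no
  Pos 2: window 'bd' -> no
  Pos 3: window 'dc' -> no
  Pos 4: window 'cc' -> no
  Pos 5: window 'cb' -> no
  Pos 6: window 'bc' -> no
  Pos 7: window 'ca' -> MATCH
  Pos 8: window 'a' -> no
Total matches: 1

1


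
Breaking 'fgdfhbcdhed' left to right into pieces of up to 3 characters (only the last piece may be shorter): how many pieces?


'fgdfhbcdhed' has 11 characters.
Chunking with max size 3:
  Chunk 1: 'fgd' (positions 0-2)
  Chunk 2: 'fhb' (positions 3-5)
  Chunk 3: 'cdh' (positions 6-8)
  Chunk 4: 'ed' (positions 9-10)
Total chunks: ceil(11 / 3) = 4

4


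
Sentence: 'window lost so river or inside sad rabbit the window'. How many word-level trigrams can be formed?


Word trigrams from [10] words:
  Trigram 1: (window lost so)
  Trigram 2: (lost so river)
  Trigram 3: (so river or)
  Trigram 4: (river or inside)
  Trigram 5: (or inside sad)
  Trigram 6: (inside sad rabbit)
  Trigram 7: (sad rabbit the)
  Trigram 8: (rabbit the window)
Total word trigrams: 10 - 2 = 8

8


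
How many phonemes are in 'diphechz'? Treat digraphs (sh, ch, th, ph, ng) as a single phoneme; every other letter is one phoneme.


Parsing 'diphechz' greedily, digraphs first:
  'd' -> consonant phoneme (phonemes so far: 1)
  'i' -> vowel phoneme (phonemes so far: 2)
  'ph' -> digraph (1 consonant phoneme) (phonemes so far: 3)
  'e' -> vowel phoneme (phonemes so far: 4)
  'ch' -> digraph (1 consonant phoneme) (phonemes so far: 5)
  'z' -> consonant phoneme (phonemes so far: 6)
Total phonemes: 6

6


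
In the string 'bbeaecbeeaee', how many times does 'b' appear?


Scanning 'bbeaecbeeaee' for 'b':
  Position 0: 'b' -> MATCH (count: 1)
  Position 1: 'b' -> MATCH (count: 2)
  Position 6: 'b' -> MATCH (count: 3)
Total occurrences of 'b': 3

3


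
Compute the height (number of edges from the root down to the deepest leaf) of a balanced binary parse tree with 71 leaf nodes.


In a balanced binary tree with n leaves the deepest leaf is ceil(log2(n)) edges below the root.
log2(71) = 6.1497
ceil(6.1497) = 7
height (edges) = 7

7


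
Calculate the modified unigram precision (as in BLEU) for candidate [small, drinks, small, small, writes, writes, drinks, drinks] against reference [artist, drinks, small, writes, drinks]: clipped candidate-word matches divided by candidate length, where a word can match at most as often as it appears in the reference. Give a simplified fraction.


Reference word counts: {'artist': 1, 'drinks': 2, 'small': 1, 'writes': 1}
Checking each candidate word (with clipping):
  'small' -> in reference (ref count 1, used 1/1) -> match (matches: 1)
  'drinks' -> in reference (ref count 2, used 1/2) -> match (matches: 2)
  'small' -> ref count 1 already used up (1/1) -> clipped, no match (matches: 2)
  'small' -> ref count 1 already used up (1/1) -> clipped, no match (matches: 2)
  'writes' -> in reference (ref count 1, used 1/1) -> match (matches: 3)
  'writes' -> ref count 1 already used up (1/1) -> clipped, no match (matches: 3)
  'drinks' -> in reference (ref count 2, used 2/2) -> match (matches: 4)
  'drinks' -> ref count 2 already used up (2/2) -> clipped, no match (matches: 4)
Clipped matches: 4, Candidate length: 8
Precision = 4/8 = 1/2

1/2


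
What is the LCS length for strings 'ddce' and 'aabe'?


DP table for LCS of 'ddce' and 'aabe':
       a  a  b  e
    0  0  0  0  0
  d 0  0  0  0  0
  d 0  0  0  0  0
  c 0  0  0  0  0
  e 0  0  0  0  1
LCS: 'e'
LCS length = 1

1


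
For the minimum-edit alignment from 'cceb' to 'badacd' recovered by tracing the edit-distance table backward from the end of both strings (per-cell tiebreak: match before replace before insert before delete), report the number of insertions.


Edit distance = 6. Backtracking from cell (4, 6) with preference match > replace > insert > delete,
then listing the resulting alignment 'cceb' -> 'badacd' left to right:
  Step 1: insert 'b' [insertion #1]
  Step 2: insert 'a' [insertion #2]
  Step 3: replace c->d
  Step 4: replace c->a
  Step 5: replace e->c
  Step 6: replace b->d
Total insertions: 2

2


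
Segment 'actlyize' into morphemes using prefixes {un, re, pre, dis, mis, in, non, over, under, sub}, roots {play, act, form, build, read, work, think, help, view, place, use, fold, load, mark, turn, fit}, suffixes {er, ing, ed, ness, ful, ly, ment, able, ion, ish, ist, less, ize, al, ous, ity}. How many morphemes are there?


Segmenting 'actlyize' against the inventory:
  'act' -> root (morpheme 1)
  'ly' -> suffix (morpheme 2)
  'ize' -> suffix (morpheme 3)
Total morphemes: 3

3


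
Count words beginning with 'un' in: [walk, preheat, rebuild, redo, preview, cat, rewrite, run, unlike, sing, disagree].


Checking each word for prefix 'un':
  'walk' -> no (count: 0)
  'preheat' -> no (count: 0)
  'rebuild' -> no (count: 0)
  'redo' -> no (count: 0)
  'preview' -> no (count: 0)
  'cat' -> no (count: 0)
  'rewrite' -> no (count: 0)
  'run' -> no (count: 0)
  'unlike' -> YES, starts with 'un' (count: 1)
  'sing' -> no (count: 1)
  'disagree' -> no (count: 1)
Total with prefix 'un': 1

1


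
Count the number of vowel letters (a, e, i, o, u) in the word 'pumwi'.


Scanning each character of 'pumwi':
  Position 1: 'p' -> consonant (running count: 0)
  Position 2: 'u' -> vowel (running count: 1)
  Position 3: 'm' -> consonant (running count: 1)
  Position 4: 'w' -> consonant (running count: 1)
  Position 5: 'i' -> vowel (running count: 2)
Total vowels: 2

2


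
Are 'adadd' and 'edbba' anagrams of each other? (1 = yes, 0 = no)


Sort characters of 'adadd': 'aaddd'
Sort characters of 'edbba': 'abbde'
Sorted forms differ -> they are NOT anagrams
Result: 0

0


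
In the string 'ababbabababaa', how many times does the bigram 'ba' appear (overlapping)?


Scanning 'ababbabababaa' for bigram 'ba':
  Position 0: 'ab' -> no
  Position 1: 'ba' -> MATCH
  Position 2: 'ab' -> no
  Position 3: 'bb' -> no
  Position 4: 'ba' -> MATCH
  Position 5: 'ab' -> no
  Position 6: 'ba' -> MATCH
  Position 7: 'ab' -> no
  Position 8: 'ba' -> MATCH
  Position 9: 'ab' -> no
  Position 10: 'ba' -> MATCH
  Position 11: 'aa' -> no
Total matches: 5

5


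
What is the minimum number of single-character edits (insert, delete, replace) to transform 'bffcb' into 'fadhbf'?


Building DP table for s1='bffcb' (len 5) and s2='fadhbf' (len 6):
       f  a  d  h  b  f
    0  1  2  3  4  5  6
  b 1  1  2  3  4  4  5
  f 2  1  2  3  4  5  4
  f 3  2  2  3  4  5  5
  c 4  3  3  3  4  5  6
  b 5  4  4  4  4  4  5
Edit distance = dp[5][6] = 5

5


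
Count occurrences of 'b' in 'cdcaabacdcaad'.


Scanning 'cdcaabacdcaad' for 'b':
  Position 5: 'b' -> MATCH (count: 1)
Total occurrences of 'b': 1

1


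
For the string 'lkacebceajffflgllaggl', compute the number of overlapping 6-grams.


String 'lkacebceajffflgllaggl' has length L = 21.
Number of overlapping n-grams = L - n + 1
Substituting: 21 - 6 + 1 = 16

16


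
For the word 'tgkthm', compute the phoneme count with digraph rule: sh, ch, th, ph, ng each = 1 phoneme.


Parsing 'tgkthm' greedily, digraphs first:
  't' -> consonant phoneme (phonemes so far: 1)
  'g' -> consonant phoneme (phonemes so far: 2)
  'k' -> consonant phoneme (phonemes so far: 3)
  'th' -> digraph (1 consonant phoneme) (phonemes so far: 4)
  'm' -> consonant phoneme (phonemes so far: 5)
Total phonemes: 5

5


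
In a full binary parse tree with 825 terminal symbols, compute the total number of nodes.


Leaf nodes (terminals): 825
Internal nodes = n - 1 = 825 - 1 = 824
Total = leaves + internal = 825 + 824 = 1649

1649


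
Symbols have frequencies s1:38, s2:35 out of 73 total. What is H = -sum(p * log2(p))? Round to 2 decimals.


Computing entropy H = -sum(p_i * log2(p_i)):
  s1: p = 38/73 = 0.5205, -p*log2(p) = 0.4903
  s2: p = 35/73 = 0.4795, -p*log2(p) = 0.5085
H = sum of terms = 0.9988
Rounded to 2 decimals: 1.00

1.00


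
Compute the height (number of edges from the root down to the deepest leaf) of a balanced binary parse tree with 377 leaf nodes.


In a balanced binary tree with n leaves the deepest leaf is ceil(log2(n)) edges below the root.
log2(377) = 8.5584
ceil(8.5584) = 9
height (edges) = 9

9


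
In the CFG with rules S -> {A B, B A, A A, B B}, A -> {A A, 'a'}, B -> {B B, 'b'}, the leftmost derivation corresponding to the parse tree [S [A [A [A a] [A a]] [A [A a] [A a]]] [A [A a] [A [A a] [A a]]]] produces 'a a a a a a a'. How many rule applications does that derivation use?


Every bracketed nonterminal node [X ...] in the tree is produced by exactly one rule application.
Reading the tree off as a leftmost derivation:
  Step 1: S  =>  A A   (applied S -> A A)
  Step 2: A A  =>  A A A   (applied A -> A A)
  Step 3: A A A  =>  A A A A   (applied A -> A A)
  Step 4: A A A A  =>  a A A A   (applied A -> a)
  Step 5: a A A A  =>  a a A A   (applied A -> a)
  Step 6: a a A A  =>  a a A A A   (applied A -> A A)
  Step 7: a a A A A  =>  a a a A A   (applied A -> a)
  Step 8: a a a A A  =>  a a a a A   (applied A -> a)
  Step 9: a a a a A  =>  a a a a A A   (applied A -> A A)
  Step 10: a a a a A A  =>  a a a a a A   (applied A -> a)
  Step 11: a a a a a A  =>  a a a a a A A   (applied A -> A A)
  Step 12: a a a a a A A  =>  a a a a a a A   (applied A -> a)
  Step 13: a a a a a a A  =>  a a a a a a a   (applied A -> a)
Final yield: a a a a a a a
Total rewrite steps: 13

13


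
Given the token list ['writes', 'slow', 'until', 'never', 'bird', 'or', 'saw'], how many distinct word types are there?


Listing all tokens and tracking unique types:
  Token 1: 'writes' -> NEW (unique so far: 1)
  Token 2: 'slow' -> NEW (unique so far: 2)
  Token 3: 'until' -> NEW (unique so far: 3)
  Token 4: 'never' -> NEW (unique so far: 4)
  Token 5: 'bird' -> NEW (unique so far: 5)
  Token 6: 'or' -> NEW (unique so far: 6)
  Token 7: 'saw' -> NEW (unique so far: 7)
Unique types: ('bird', 'never', 'or', 'saw', 'slow', 'until', 'writes')
Vocabulary size: 7

7


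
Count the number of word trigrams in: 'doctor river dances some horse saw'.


Word trigrams from [6] words:
  Trigram 1: (doctor river dances)
  Trigram 2: (river dances some)
  Trigram 3: (dances some horse)
  Trigram 4: (some horse saw)
Total word trigrams: 6 - 2 = 4

4


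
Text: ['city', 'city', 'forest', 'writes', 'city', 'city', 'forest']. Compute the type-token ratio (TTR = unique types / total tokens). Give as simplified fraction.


Tokens: 7
Unique types: ('city', 'forest', 'writes') = 3
TTR = 3/7
Already in lowest terms.

3/7


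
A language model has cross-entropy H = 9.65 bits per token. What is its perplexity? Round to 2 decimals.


Perplexity formula: PP = 2^H
H = 9.65
PP = 2^9.65
Decompose: 2^9.65 = 2^9 * 2^0.65
2^9 = 512, 2^0.65 ~ 1.5691682
PP ~ 512 * 1.5691682 = 803.4141184
Rounded to 2 decimals: 803.41

803.41


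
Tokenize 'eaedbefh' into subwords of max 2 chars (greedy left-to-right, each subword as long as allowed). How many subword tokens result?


'eaedbefh' has 8 characters.
Chunking with max size 2:
  Chunk 1: 'ea' (positions 0-1)
  Chunk 2: 'ed' (positions 2-3)
  Chunk 3: 'be' (positions 4-5)
  Chunk 4: 'fh' (positions 6-7)
Total chunks: ceil(8 / 2) = 4

4


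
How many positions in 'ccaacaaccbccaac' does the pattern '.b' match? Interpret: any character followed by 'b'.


Pattern: .b means any character followed by 'b'.
Scanning 'ccaacaaccbccaac' position-by-position:
  Pos 0: window 'cc' -> no
  Pos 1: window 'ca' -> no
  Pos 2: window 'aa' -> no
  Pos 3: window 'ac' -> no
  Pos 4: window 'ca' -> no
  Pos 5: window 'aa' -> no
  Pos 6: window 'ac' -> no
  Pos 7: window 'cc' -> no
  Pos 8: window 'cb' -> MATCH
  Pos 9: window 'bc' -> no
  Pos 10: window 'cc' -> no
  Pos 11: window 'ca' -> no
  Pos 12: window 'aa' -> no
  Pos 13: window 'ac' -> no
  Pos 14: window 'c' -> no
Total matches: 1

1


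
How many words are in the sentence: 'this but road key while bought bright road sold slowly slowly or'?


Counting words by splitting on spaces:
  Word 1: 'this'
  Word 2: 'but'
  Word 3: 'road'
  Word 4: 'key'
  Word 5: 'while'
  Word 6: 'bought'
  Word 7: 'bright'
  Word 8: 'road'
  Word 9: 'sold'
  Word 10: 'slowly'
  Word 11: 'slowly'
  Word 12: 'or'
Total words: 12

12


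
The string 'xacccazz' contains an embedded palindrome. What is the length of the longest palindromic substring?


Scanning 'xacccazz' for palindromic substrings.
Substring at positions 1-5: 'accca'.
Check: reverse('accca') = 'accca' -> palindrome confirmed.
Neighbouring characters ('x' / 'z') break symmetry, so it cannot extend further.
No longer palindromic substring exists; longest length = 5

5


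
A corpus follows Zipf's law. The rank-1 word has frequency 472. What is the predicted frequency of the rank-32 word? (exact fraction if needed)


Zipf's law: freq(rank) = f1 / rank
f1 = 472, rank = 32
freq = 472 / 32
GCD(472, 32) = 8
Simplified: 59/4

59/4


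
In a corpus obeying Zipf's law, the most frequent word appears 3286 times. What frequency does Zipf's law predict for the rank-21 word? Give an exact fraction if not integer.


Zipf's law: freq(rank) = f1 / rank
f1 = 3286, rank = 21
freq = 3286 / 21
GCD(3286, 21) = 1
Simplified: 3286/21

3286/21


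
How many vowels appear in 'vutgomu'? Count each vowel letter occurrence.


Scanning each character of 'vutgomu':
  Position 1: 'v' -> consonant (running count: 0)
  Position 2: 'u' -> vowel (running count: 1)
  Position 3: 't' -> consonant (running count: 1)
  Position 4: 'g' -> consonant (running count: 1)
  Position 5: 'o' -> vowel (running count: 2)
  Position 6: 'm' -> consonant (running count: 2)
  Position 7: 'u' -> vowel (running count: 3)
Total vowels: 3

3


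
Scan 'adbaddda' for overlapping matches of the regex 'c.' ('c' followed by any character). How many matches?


Pattern: c. means 'c' followed by any character.
Scanning 'adbaddda' position-by-position:
  Pos 0: window 'ad' -> no
  Pos 1: window 'db' -> no
  Pos 2: window 'ba' -> no
  Pos 3: window 'ad' -> no
  Pos 4: window 'dd' -> no
  Pos 5: window 'dd' -> no
  Pos 6: window 'da' -> no
  Pos 7: window 'a' -> no
Total matches: 0

0


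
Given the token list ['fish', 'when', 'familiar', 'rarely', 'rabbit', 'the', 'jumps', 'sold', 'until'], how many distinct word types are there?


Listing all tokens and tracking unique types:
  Token 1: 'fish' -> NEW (unique so far: 1)
  Token 2: 'when' -> NEW (unique so far: 2)
  Token 3: 'familiar' -> NEW (unique so far: 3)
  Token 4: 'rarely' -> NEW (unique so far: 4)
  Token 5: 'rabbit' -> NEW (unique so far: 5)
  Token 6: 'the' -> NEW (unique so far: 6)
  Token 7: 'jumps' -> NEW (unique so far: 7)
  Token 8: 'sold' -> NEW (unique so far: 8)
  Token 9: 'until' -> NEW (unique so far: 9)
Unique types: ('familiar', 'fish', 'jumps', 'rabbit', 'rarely', 'sold', 'the', 'until', 'when')
Vocabulary size: 9

9


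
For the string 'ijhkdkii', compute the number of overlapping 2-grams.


String 'ijhkdkii' has length L = 8.
Number of overlapping n-grams = L - n + 1
Substituting: 8 - 2 + 1 = 7

7


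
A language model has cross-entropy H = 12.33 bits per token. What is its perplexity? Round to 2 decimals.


Perplexity formula: PP = 2^H
H = 12.33
PP = 2^12.33
Decompose: 2^12.33 = 2^12 * 2^0.33
2^12 = 4096, 2^0.33 ~ 1.2570134
PP ~ 4096 * 1.2570134 = 5148.7268864
Rounded to 2 decimals: 5148.73

5148.73


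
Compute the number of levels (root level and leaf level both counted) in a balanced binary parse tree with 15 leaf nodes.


In a balanced binary tree with n leaves the deepest leaf is ceil(log2(n)) edges below the root,
so counting node levels inclusive of root and leaves gives ceil(log2(n)) + 1 levels.
log2(15) = 3.9069
ceil(3.9069) = 4
levels = 4 + 1 = 5

5


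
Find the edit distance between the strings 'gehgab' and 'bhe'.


Building DP table for s1='gehgab' (len 6) and s2='bhe' (len 3):
       b  h  e
    0  1  2  3
  g 1  1  2  3
  e 2  2  2  2
  h 3  3  2  3
  g 4  4  3  3
  a 5  5  4  4
  b 6  5  5  5
Edit distance = dp[6][3] = 5

5


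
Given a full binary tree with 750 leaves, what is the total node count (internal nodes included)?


Leaf nodes (terminals): 750
Internal nodes = n - 1 = 750 - 1 = 749
Total = leaves + internal = 750 + 749 = 1499

1499


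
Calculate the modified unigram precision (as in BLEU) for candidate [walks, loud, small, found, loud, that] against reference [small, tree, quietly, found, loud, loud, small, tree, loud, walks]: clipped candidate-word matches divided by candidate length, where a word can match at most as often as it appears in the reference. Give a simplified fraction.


Reference word counts: {'found': 1, 'loud': 3, 'quietly': 1, 'small': 2, 'tree': 2, 'walks': 1}
Checking each candidate word (with clipping):
  'walks' -> in reference (ref count 1, used 1/1) -> match (matches: 1)
  'loud' -> in reference (ref count 3, used 1/3) -> match (matches: 2)
  'small' -> in reference (ref count 2, used 1/2) -> match (matches: 3)
  'found' -> in reference (ref count 1, used 1/1) -> match (matches: 4)
  'loud' -> in reference (ref count 3, used 2/3) -> match (matches: 5)
  'that' -> not in reference -> no match (matches: 5)
Clipped matches: 5, Candidate length: 6
Precision = 5/6

5/6


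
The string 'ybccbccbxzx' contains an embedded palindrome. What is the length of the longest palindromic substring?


Scanning 'ybccbccbxzx' for palindromic substrings.
Substring at positions 1-7: 'bccbccb'.
Check: reverse('bccbccb') = 'bccbccb' -> palindrome confirmed.
Neighbouring characters ('y' / 'x') break symmetry, so it cannot extend further.
No longer palindromic substring exists; longest length = 7

7
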